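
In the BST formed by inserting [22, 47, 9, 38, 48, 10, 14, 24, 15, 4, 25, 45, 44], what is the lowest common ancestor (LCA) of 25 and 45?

Tree insertion order: [22, 47, 9, 38, 48, 10, 14, 24, 15, 4, 25, 45, 44]
Tree (level-order array): [22, 9, 47, 4, 10, 38, 48, None, None, None, 14, 24, 45, None, None, None, 15, None, 25, 44]
In a BST, the LCA of p=25, q=45 is the first node v on the
root-to-leaf path with p <= v <= q (go left if both < v, right if both > v).
Walk from root:
  at 22: both 25 and 45 > 22, go right
  at 47: both 25 and 45 < 47, go left
  at 38: 25 <= 38 <= 45, this is the LCA
LCA = 38


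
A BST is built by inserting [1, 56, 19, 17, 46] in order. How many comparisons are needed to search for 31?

Search path for 31: 1 -> 56 -> 19 -> 46
Found: False
Comparisons: 4


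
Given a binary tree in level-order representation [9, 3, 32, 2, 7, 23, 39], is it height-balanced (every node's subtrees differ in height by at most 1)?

Tree (level-order array): [9, 3, 32, 2, 7, 23, 39]
Definition: a tree is height-balanced if, at every node, |h(left) - h(right)| <= 1 (empty subtree has height -1).
Bottom-up per-node check:
  node 2: h_left=-1, h_right=-1, diff=0 [OK], height=0
  node 7: h_left=-1, h_right=-1, diff=0 [OK], height=0
  node 3: h_left=0, h_right=0, diff=0 [OK], height=1
  node 23: h_left=-1, h_right=-1, diff=0 [OK], height=0
  node 39: h_left=-1, h_right=-1, diff=0 [OK], height=0
  node 32: h_left=0, h_right=0, diff=0 [OK], height=1
  node 9: h_left=1, h_right=1, diff=0 [OK], height=2
All nodes satisfy the balance condition.
Result: Balanced


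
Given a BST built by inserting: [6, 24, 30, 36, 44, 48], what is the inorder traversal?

Tree insertion order: [6, 24, 30, 36, 44, 48]
Tree (level-order array): [6, None, 24, None, 30, None, 36, None, 44, None, 48]
Inorder traversal: [6, 24, 30, 36, 44, 48]


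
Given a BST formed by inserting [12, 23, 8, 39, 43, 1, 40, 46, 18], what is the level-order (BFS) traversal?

Tree insertion order: [12, 23, 8, 39, 43, 1, 40, 46, 18]
Tree (level-order array): [12, 8, 23, 1, None, 18, 39, None, None, None, None, None, 43, 40, 46]
BFS from the root, enqueuing left then right child of each popped node:
  queue [12] -> pop 12, enqueue [8, 23], visited so far: [12]
  queue [8, 23] -> pop 8, enqueue [1], visited so far: [12, 8]
  queue [23, 1] -> pop 23, enqueue [18, 39], visited so far: [12, 8, 23]
  queue [1, 18, 39] -> pop 1, enqueue [none], visited so far: [12, 8, 23, 1]
  queue [18, 39] -> pop 18, enqueue [none], visited so far: [12, 8, 23, 1, 18]
  queue [39] -> pop 39, enqueue [43], visited so far: [12, 8, 23, 1, 18, 39]
  queue [43] -> pop 43, enqueue [40, 46], visited so far: [12, 8, 23, 1, 18, 39, 43]
  queue [40, 46] -> pop 40, enqueue [none], visited so far: [12, 8, 23, 1, 18, 39, 43, 40]
  queue [46] -> pop 46, enqueue [none], visited so far: [12, 8, 23, 1, 18, 39, 43, 40, 46]
Result: [12, 8, 23, 1, 18, 39, 43, 40, 46]


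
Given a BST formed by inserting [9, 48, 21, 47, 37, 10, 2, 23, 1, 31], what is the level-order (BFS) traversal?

Tree insertion order: [9, 48, 21, 47, 37, 10, 2, 23, 1, 31]
Tree (level-order array): [9, 2, 48, 1, None, 21, None, None, None, 10, 47, None, None, 37, None, 23, None, None, 31]
BFS from the root, enqueuing left then right child of each popped node:
  queue [9] -> pop 9, enqueue [2, 48], visited so far: [9]
  queue [2, 48] -> pop 2, enqueue [1], visited so far: [9, 2]
  queue [48, 1] -> pop 48, enqueue [21], visited so far: [9, 2, 48]
  queue [1, 21] -> pop 1, enqueue [none], visited so far: [9, 2, 48, 1]
  queue [21] -> pop 21, enqueue [10, 47], visited so far: [9, 2, 48, 1, 21]
  queue [10, 47] -> pop 10, enqueue [none], visited so far: [9, 2, 48, 1, 21, 10]
  queue [47] -> pop 47, enqueue [37], visited so far: [9, 2, 48, 1, 21, 10, 47]
  queue [37] -> pop 37, enqueue [23], visited so far: [9, 2, 48, 1, 21, 10, 47, 37]
  queue [23] -> pop 23, enqueue [31], visited so far: [9, 2, 48, 1, 21, 10, 47, 37, 23]
  queue [31] -> pop 31, enqueue [none], visited so far: [9, 2, 48, 1, 21, 10, 47, 37, 23, 31]
Result: [9, 2, 48, 1, 21, 10, 47, 37, 23, 31]


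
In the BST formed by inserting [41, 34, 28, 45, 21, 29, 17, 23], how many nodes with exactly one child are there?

Tree built from: [41, 34, 28, 45, 21, 29, 17, 23]
Tree (level-order array): [41, 34, 45, 28, None, None, None, 21, 29, 17, 23]
Rule: These are nodes with exactly 1 non-null child.
Per-node child counts:
  node 41: 2 child(ren)
  node 34: 1 child(ren)
  node 28: 2 child(ren)
  node 21: 2 child(ren)
  node 17: 0 child(ren)
  node 23: 0 child(ren)
  node 29: 0 child(ren)
  node 45: 0 child(ren)
Matching nodes: [34]
Count of nodes with exactly one child: 1


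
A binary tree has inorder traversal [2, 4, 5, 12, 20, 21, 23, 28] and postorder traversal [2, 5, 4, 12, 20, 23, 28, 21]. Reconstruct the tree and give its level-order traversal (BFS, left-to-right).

Inorder:   [2, 4, 5, 12, 20, 21, 23, 28]
Postorder: [2, 5, 4, 12, 20, 23, 28, 21]
Algorithm: postorder visits root last, so walk postorder right-to-left;
each value is the root of the current inorder slice — split it at that
value, recurse on the right subtree first, then the left.
Recursive splits:
  root=21; inorder splits into left=[2, 4, 5, 12, 20], right=[23, 28]
  root=28; inorder splits into left=[23], right=[]
  root=23; inorder splits into left=[], right=[]
  root=20; inorder splits into left=[2, 4, 5, 12], right=[]
  root=12; inorder splits into left=[2, 4, 5], right=[]
  root=4; inorder splits into left=[2], right=[5]
  root=5; inorder splits into left=[], right=[]
  root=2; inorder splits into left=[], right=[]
Reconstructed level-order: [21, 20, 28, 12, 23, 4, 2, 5]


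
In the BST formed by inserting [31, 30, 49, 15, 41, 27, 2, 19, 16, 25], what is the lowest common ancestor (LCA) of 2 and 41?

Tree insertion order: [31, 30, 49, 15, 41, 27, 2, 19, 16, 25]
Tree (level-order array): [31, 30, 49, 15, None, 41, None, 2, 27, None, None, None, None, 19, None, 16, 25]
In a BST, the LCA of p=2, q=41 is the first node v on the
root-to-leaf path with p <= v <= q (go left if both < v, right if both > v).
Walk from root:
  at 31: 2 <= 31 <= 41, this is the LCA
LCA = 31


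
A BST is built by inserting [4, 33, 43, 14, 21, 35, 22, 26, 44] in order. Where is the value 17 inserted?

Starting tree (level order): [4, None, 33, 14, 43, None, 21, 35, 44, None, 22, None, None, None, None, None, 26]
Insertion path: 4 -> 33 -> 14 -> 21
Result: insert 17 as left child of 21
Final tree (level order): [4, None, 33, 14, 43, None, 21, 35, 44, 17, 22, None, None, None, None, None, None, None, 26]


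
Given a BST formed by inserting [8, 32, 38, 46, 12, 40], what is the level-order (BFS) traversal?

Tree insertion order: [8, 32, 38, 46, 12, 40]
Tree (level-order array): [8, None, 32, 12, 38, None, None, None, 46, 40]
BFS from the root, enqueuing left then right child of each popped node:
  queue [8] -> pop 8, enqueue [32], visited so far: [8]
  queue [32] -> pop 32, enqueue [12, 38], visited so far: [8, 32]
  queue [12, 38] -> pop 12, enqueue [none], visited so far: [8, 32, 12]
  queue [38] -> pop 38, enqueue [46], visited so far: [8, 32, 12, 38]
  queue [46] -> pop 46, enqueue [40], visited so far: [8, 32, 12, 38, 46]
  queue [40] -> pop 40, enqueue [none], visited so far: [8, 32, 12, 38, 46, 40]
Result: [8, 32, 12, 38, 46, 40]


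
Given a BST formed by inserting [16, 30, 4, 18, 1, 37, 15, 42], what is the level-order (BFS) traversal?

Tree insertion order: [16, 30, 4, 18, 1, 37, 15, 42]
Tree (level-order array): [16, 4, 30, 1, 15, 18, 37, None, None, None, None, None, None, None, 42]
BFS from the root, enqueuing left then right child of each popped node:
  queue [16] -> pop 16, enqueue [4, 30], visited so far: [16]
  queue [4, 30] -> pop 4, enqueue [1, 15], visited so far: [16, 4]
  queue [30, 1, 15] -> pop 30, enqueue [18, 37], visited so far: [16, 4, 30]
  queue [1, 15, 18, 37] -> pop 1, enqueue [none], visited so far: [16, 4, 30, 1]
  queue [15, 18, 37] -> pop 15, enqueue [none], visited so far: [16, 4, 30, 1, 15]
  queue [18, 37] -> pop 18, enqueue [none], visited so far: [16, 4, 30, 1, 15, 18]
  queue [37] -> pop 37, enqueue [42], visited so far: [16, 4, 30, 1, 15, 18, 37]
  queue [42] -> pop 42, enqueue [none], visited so far: [16, 4, 30, 1, 15, 18, 37, 42]
Result: [16, 4, 30, 1, 15, 18, 37, 42]


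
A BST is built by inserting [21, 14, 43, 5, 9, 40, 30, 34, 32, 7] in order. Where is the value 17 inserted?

Starting tree (level order): [21, 14, 43, 5, None, 40, None, None, 9, 30, None, 7, None, None, 34, None, None, 32]
Insertion path: 21 -> 14
Result: insert 17 as right child of 14
Final tree (level order): [21, 14, 43, 5, 17, 40, None, None, 9, None, None, 30, None, 7, None, None, 34, None, None, 32]


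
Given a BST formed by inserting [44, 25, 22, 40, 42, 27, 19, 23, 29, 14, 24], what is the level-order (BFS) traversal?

Tree insertion order: [44, 25, 22, 40, 42, 27, 19, 23, 29, 14, 24]
Tree (level-order array): [44, 25, None, 22, 40, 19, 23, 27, 42, 14, None, None, 24, None, 29]
BFS from the root, enqueuing left then right child of each popped node:
  queue [44] -> pop 44, enqueue [25], visited so far: [44]
  queue [25] -> pop 25, enqueue [22, 40], visited so far: [44, 25]
  queue [22, 40] -> pop 22, enqueue [19, 23], visited so far: [44, 25, 22]
  queue [40, 19, 23] -> pop 40, enqueue [27, 42], visited so far: [44, 25, 22, 40]
  queue [19, 23, 27, 42] -> pop 19, enqueue [14], visited so far: [44, 25, 22, 40, 19]
  queue [23, 27, 42, 14] -> pop 23, enqueue [24], visited so far: [44, 25, 22, 40, 19, 23]
  queue [27, 42, 14, 24] -> pop 27, enqueue [29], visited so far: [44, 25, 22, 40, 19, 23, 27]
  queue [42, 14, 24, 29] -> pop 42, enqueue [none], visited so far: [44, 25, 22, 40, 19, 23, 27, 42]
  queue [14, 24, 29] -> pop 14, enqueue [none], visited so far: [44, 25, 22, 40, 19, 23, 27, 42, 14]
  queue [24, 29] -> pop 24, enqueue [none], visited so far: [44, 25, 22, 40, 19, 23, 27, 42, 14, 24]
  queue [29] -> pop 29, enqueue [none], visited so far: [44, 25, 22, 40, 19, 23, 27, 42, 14, 24, 29]
Result: [44, 25, 22, 40, 19, 23, 27, 42, 14, 24, 29]


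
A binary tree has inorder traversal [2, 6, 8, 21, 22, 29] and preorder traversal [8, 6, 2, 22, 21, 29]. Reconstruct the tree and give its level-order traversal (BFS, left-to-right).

Inorder:  [2, 6, 8, 21, 22, 29]
Preorder: [8, 6, 2, 22, 21, 29]
Algorithm: preorder visits root first, so consume preorder in order;
for each root, split the current inorder slice at that value into
left-subtree inorder and right-subtree inorder, then recurse.
Recursive splits:
  root=8; inorder splits into left=[2, 6], right=[21, 22, 29]
  root=6; inorder splits into left=[2], right=[]
  root=2; inorder splits into left=[], right=[]
  root=22; inorder splits into left=[21], right=[29]
  root=21; inorder splits into left=[], right=[]
  root=29; inorder splits into left=[], right=[]
Reconstructed level-order: [8, 6, 22, 2, 21, 29]


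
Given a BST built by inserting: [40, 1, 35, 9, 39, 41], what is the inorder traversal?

Tree insertion order: [40, 1, 35, 9, 39, 41]
Tree (level-order array): [40, 1, 41, None, 35, None, None, 9, 39]
Inorder traversal: [1, 9, 35, 39, 40, 41]


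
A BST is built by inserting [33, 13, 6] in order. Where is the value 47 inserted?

Starting tree (level order): [33, 13, None, 6]
Insertion path: 33
Result: insert 47 as right child of 33
Final tree (level order): [33, 13, 47, 6]


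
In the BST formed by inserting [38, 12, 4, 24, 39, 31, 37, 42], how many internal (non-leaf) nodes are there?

Tree built from: [38, 12, 4, 24, 39, 31, 37, 42]
Tree (level-order array): [38, 12, 39, 4, 24, None, 42, None, None, None, 31, None, None, None, 37]
Rule: An internal node has at least one child.
Per-node child counts:
  node 38: 2 child(ren)
  node 12: 2 child(ren)
  node 4: 0 child(ren)
  node 24: 1 child(ren)
  node 31: 1 child(ren)
  node 37: 0 child(ren)
  node 39: 1 child(ren)
  node 42: 0 child(ren)
Matching nodes: [38, 12, 24, 31, 39]
Count of internal (non-leaf) nodes: 5


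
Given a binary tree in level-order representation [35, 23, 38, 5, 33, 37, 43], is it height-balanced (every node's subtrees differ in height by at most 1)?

Tree (level-order array): [35, 23, 38, 5, 33, 37, 43]
Definition: a tree is height-balanced if, at every node, |h(left) - h(right)| <= 1 (empty subtree has height -1).
Bottom-up per-node check:
  node 5: h_left=-1, h_right=-1, diff=0 [OK], height=0
  node 33: h_left=-1, h_right=-1, diff=0 [OK], height=0
  node 23: h_left=0, h_right=0, diff=0 [OK], height=1
  node 37: h_left=-1, h_right=-1, diff=0 [OK], height=0
  node 43: h_left=-1, h_right=-1, diff=0 [OK], height=0
  node 38: h_left=0, h_right=0, diff=0 [OK], height=1
  node 35: h_left=1, h_right=1, diff=0 [OK], height=2
All nodes satisfy the balance condition.
Result: Balanced


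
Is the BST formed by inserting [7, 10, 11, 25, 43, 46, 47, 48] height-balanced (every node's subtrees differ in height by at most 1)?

Tree (level-order array): [7, None, 10, None, 11, None, 25, None, 43, None, 46, None, 47, None, 48]
Definition: a tree is height-balanced if, at every node, |h(left) - h(right)| <= 1 (empty subtree has height -1).
Bottom-up per-node check:
  node 48: h_left=-1, h_right=-1, diff=0 [OK], height=0
  node 47: h_left=-1, h_right=0, diff=1 [OK], height=1
  node 46: h_left=-1, h_right=1, diff=2 [FAIL (|-1-1|=2 > 1)], height=2
  node 43: h_left=-1, h_right=2, diff=3 [FAIL (|-1-2|=3 > 1)], height=3
  node 25: h_left=-1, h_right=3, diff=4 [FAIL (|-1-3|=4 > 1)], height=4
  node 11: h_left=-1, h_right=4, diff=5 [FAIL (|-1-4|=5 > 1)], height=5
  node 10: h_left=-1, h_right=5, diff=6 [FAIL (|-1-5|=6 > 1)], height=6
  node 7: h_left=-1, h_right=6, diff=7 [FAIL (|-1-6|=7 > 1)], height=7
Node 46 violates the condition: |-1 - 1| = 2 > 1.
Result: Not balanced


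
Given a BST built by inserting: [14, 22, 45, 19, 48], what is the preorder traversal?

Tree insertion order: [14, 22, 45, 19, 48]
Tree (level-order array): [14, None, 22, 19, 45, None, None, None, 48]
Preorder traversal: [14, 22, 19, 45, 48]


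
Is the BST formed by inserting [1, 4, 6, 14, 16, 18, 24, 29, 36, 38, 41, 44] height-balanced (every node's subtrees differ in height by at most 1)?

Tree (level-order array): [1, None, 4, None, 6, None, 14, None, 16, None, 18, None, 24, None, 29, None, 36, None, 38, None, 41, None, 44]
Definition: a tree is height-balanced if, at every node, |h(left) - h(right)| <= 1 (empty subtree has height -1).
Bottom-up per-node check:
  node 44: h_left=-1, h_right=-1, diff=0 [OK], height=0
  node 41: h_left=-1, h_right=0, diff=1 [OK], height=1
  node 38: h_left=-1, h_right=1, diff=2 [FAIL (|-1-1|=2 > 1)], height=2
  node 36: h_left=-1, h_right=2, diff=3 [FAIL (|-1-2|=3 > 1)], height=3
  node 29: h_left=-1, h_right=3, diff=4 [FAIL (|-1-3|=4 > 1)], height=4
  node 24: h_left=-1, h_right=4, diff=5 [FAIL (|-1-4|=5 > 1)], height=5
  node 18: h_left=-1, h_right=5, diff=6 [FAIL (|-1-5|=6 > 1)], height=6
  node 16: h_left=-1, h_right=6, diff=7 [FAIL (|-1-6|=7 > 1)], height=7
  node 14: h_left=-1, h_right=7, diff=8 [FAIL (|-1-7|=8 > 1)], height=8
  node 6: h_left=-1, h_right=8, diff=9 [FAIL (|-1-8|=9 > 1)], height=9
  node 4: h_left=-1, h_right=9, diff=10 [FAIL (|-1-9|=10 > 1)], height=10
  node 1: h_left=-1, h_right=10, diff=11 [FAIL (|-1-10|=11 > 1)], height=11
Node 38 violates the condition: |-1 - 1| = 2 > 1.
Result: Not balanced


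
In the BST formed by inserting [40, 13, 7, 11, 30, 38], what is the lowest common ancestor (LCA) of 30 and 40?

Tree insertion order: [40, 13, 7, 11, 30, 38]
Tree (level-order array): [40, 13, None, 7, 30, None, 11, None, 38]
In a BST, the LCA of p=30, q=40 is the first node v on the
root-to-leaf path with p <= v <= q (go left if both < v, right if both > v).
Walk from root:
  at 40: 30 <= 40 <= 40, this is the LCA
LCA = 40


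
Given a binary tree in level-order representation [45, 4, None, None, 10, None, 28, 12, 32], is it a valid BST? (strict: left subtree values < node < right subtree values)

Level-order array: [45, 4, None, None, 10, None, 28, 12, 32]
Validate using subtree bounds (lo, hi): at each node, require lo < value < hi,
then recurse left with hi=value and right with lo=value.
Preorder trace (stopping at first violation):
  at node 45 with bounds (-inf, +inf): OK
  at node 4 with bounds (-inf, 45): OK
  at node 10 with bounds (4, 45): OK
  at node 28 with bounds (10, 45): OK
  at node 12 with bounds (10, 28): OK
  at node 32 with bounds (28, 45): OK
No violation found at any node.
Result: Valid BST


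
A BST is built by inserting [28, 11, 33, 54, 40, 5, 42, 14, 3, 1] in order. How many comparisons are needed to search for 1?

Search path for 1: 28 -> 11 -> 5 -> 3 -> 1
Found: True
Comparisons: 5


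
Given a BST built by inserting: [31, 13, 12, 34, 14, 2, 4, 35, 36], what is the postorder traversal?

Tree insertion order: [31, 13, 12, 34, 14, 2, 4, 35, 36]
Tree (level-order array): [31, 13, 34, 12, 14, None, 35, 2, None, None, None, None, 36, None, 4]
Postorder traversal: [4, 2, 12, 14, 13, 36, 35, 34, 31]


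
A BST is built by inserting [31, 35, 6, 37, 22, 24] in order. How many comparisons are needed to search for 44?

Search path for 44: 31 -> 35 -> 37
Found: False
Comparisons: 3


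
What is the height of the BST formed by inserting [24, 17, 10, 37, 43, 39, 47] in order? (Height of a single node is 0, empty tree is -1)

Insertion order: [24, 17, 10, 37, 43, 39, 47]
Tree (level-order array): [24, 17, 37, 10, None, None, 43, None, None, 39, 47]
Compute height bottom-up (empty subtree = -1):
  height(10) = 1 + max(-1, -1) = 0
  height(17) = 1 + max(0, -1) = 1
  height(39) = 1 + max(-1, -1) = 0
  height(47) = 1 + max(-1, -1) = 0
  height(43) = 1 + max(0, 0) = 1
  height(37) = 1 + max(-1, 1) = 2
  height(24) = 1 + max(1, 2) = 3
Height = 3


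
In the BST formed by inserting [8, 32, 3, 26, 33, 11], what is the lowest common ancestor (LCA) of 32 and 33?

Tree insertion order: [8, 32, 3, 26, 33, 11]
Tree (level-order array): [8, 3, 32, None, None, 26, 33, 11]
In a BST, the LCA of p=32, q=33 is the first node v on the
root-to-leaf path with p <= v <= q (go left if both < v, right if both > v).
Walk from root:
  at 8: both 32 and 33 > 8, go right
  at 32: 32 <= 32 <= 33, this is the LCA
LCA = 32


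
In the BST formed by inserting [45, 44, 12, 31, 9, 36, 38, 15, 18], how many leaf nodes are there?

Tree built from: [45, 44, 12, 31, 9, 36, 38, 15, 18]
Tree (level-order array): [45, 44, None, 12, None, 9, 31, None, None, 15, 36, None, 18, None, 38]
Rule: A leaf has 0 children.
Per-node child counts:
  node 45: 1 child(ren)
  node 44: 1 child(ren)
  node 12: 2 child(ren)
  node 9: 0 child(ren)
  node 31: 2 child(ren)
  node 15: 1 child(ren)
  node 18: 0 child(ren)
  node 36: 1 child(ren)
  node 38: 0 child(ren)
Matching nodes: [9, 18, 38]
Count of leaf nodes: 3


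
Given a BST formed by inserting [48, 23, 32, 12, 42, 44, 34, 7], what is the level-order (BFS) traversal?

Tree insertion order: [48, 23, 32, 12, 42, 44, 34, 7]
Tree (level-order array): [48, 23, None, 12, 32, 7, None, None, 42, None, None, 34, 44]
BFS from the root, enqueuing left then right child of each popped node:
  queue [48] -> pop 48, enqueue [23], visited so far: [48]
  queue [23] -> pop 23, enqueue [12, 32], visited so far: [48, 23]
  queue [12, 32] -> pop 12, enqueue [7], visited so far: [48, 23, 12]
  queue [32, 7] -> pop 32, enqueue [42], visited so far: [48, 23, 12, 32]
  queue [7, 42] -> pop 7, enqueue [none], visited so far: [48, 23, 12, 32, 7]
  queue [42] -> pop 42, enqueue [34, 44], visited so far: [48, 23, 12, 32, 7, 42]
  queue [34, 44] -> pop 34, enqueue [none], visited so far: [48, 23, 12, 32, 7, 42, 34]
  queue [44] -> pop 44, enqueue [none], visited so far: [48, 23, 12, 32, 7, 42, 34, 44]
Result: [48, 23, 12, 32, 7, 42, 34, 44]


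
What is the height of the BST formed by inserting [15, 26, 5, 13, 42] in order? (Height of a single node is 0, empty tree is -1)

Insertion order: [15, 26, 5, 13, 42]
Tree (level-order array): [15, 5, 26, None, 13, None, 42]
Compute height bottom-up (empty subtree = -1):
  height(13) = 1 + max(-1, -1) = 0
  height(5) = 1 + max(-1, 0) = 1
  height(42) = 1 + max(-1, -1) = 0
  height(26) = 1 + max(-1, 0) = 1
  height(15) = 1 + max(1, 1) = 2
Height = 2


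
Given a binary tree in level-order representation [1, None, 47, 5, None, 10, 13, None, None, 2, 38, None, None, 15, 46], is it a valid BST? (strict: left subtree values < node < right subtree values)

Level-order array: [1, None, 47, 5, None, 10, 13, None, None, 2, 38, None, None, 15, 46]
Validate using subtree bounds (lo, hi): at each node, require lo < value < hi,
then recurse left with hi=value and right with lo=value.
Preorder trace (stopping at first violation):
  at node 1 with bounds (-inf, +inf): OK
  at node 47 with bounds (1, +inf): OK
  at node 5 with bounds (1, 47): OK
  at node 10 with bounds (1, 5): VIOLATION
Node 10 violates its bound: not (1 < 10 < 5).
Result: Not a valid BST


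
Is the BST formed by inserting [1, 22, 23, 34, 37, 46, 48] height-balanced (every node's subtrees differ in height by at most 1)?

Tree (level-order array): [1, None, 22, None, 23, None, 34, None, 37, None, 46, None, 48]
Definition: a tree is height-balanced if, at every node, |h(left) - h(right)| <= 1 (empty subtree has height -1).
Bottom-up per-node check:
  node 48: h_left=-1, h_right=-1, diff=0 [OK], height=0
  node 46: h_left=-1, h_right=0, diff=1 [OK], height=1
  node 37: h_left=-1, h_right=1, diff=2 [FAIL (|-1-1|=2 > 1)], height=2
  node 34: h_left=-1, h_right=2, diff=3 [FAIL (|-1-2|=3 > 1)], height=3
  node 23: h_left=-1, h_right=3, diff=4 [FAIL (|-1-3|=4 > 1)], height=4
  node 22: h_left=-1, h_right=4, diff=5 [FAIL (|-1-4|=5 > 1)], height=5
  node 1: h_left=-1, h_right=5, diff=6 [FAIL (|-1-5|=6 > 1)], height=6
Node 37 violates the condition: |-1 - 1| = 2 > 1.
Result: Not balanced


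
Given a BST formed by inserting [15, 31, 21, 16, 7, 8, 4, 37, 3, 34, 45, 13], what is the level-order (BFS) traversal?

Tree insertion order: [15, 31, 21, 16, 7, 8, 4, 37, 3, 34, 45, 13]
Tree (level-order array): [15, 7, 31, 4, 8, 21, 37, 3, None, None, 13, 16, None, 34, 45]
BFS from the root, enqueuing left then right child of each popped node:
  queue [15] -> pop 15, enqueue [7, 31], visited so far: [15]
  queue [7, 31] -> pop 7, enqueue [4, 8], visited so far: [15, 7]
  queue [31, 4, 8] -> pop 31, enqueue [21, 37], visited so far: [15, 7, 31]
  queue [4, 8, 21, 37] -> pop 4, enqueue [3], visited so far: [15, 7, 31, 4]
  queue [8, 21, 37, 3] -> pop 8, enqueue [13], visited so far: [15, 7, 31, 4, 8]
  queue [21, 37, 3, 13] -> pop 21, enqueue [16], visited so far: [15, 7, 31, 4, 8, 21]
  queue [37, 3, 13, 16] -> pop 37, enqueue [34, 45], visited so far: [15, 7, 31, 4, 8, 21, 37]
  queue [3, 13, 16, 34, 45] -> pop 3, enqueue [none], visited so far: [15, 7, 31, 4, 8, 21, 37, 3]
  queue [13, 16, 34, 45] -> pop 13, enqueue [none], visited so far: [15, 7, 31, 4, 8, 21, 37, 3, 13]
  queue [16, 34, 45] -> pop 16, enqueue [none], visited so far: [15, 7, 31, 4, 8, 21, 37, 3, 13, 16]
  queue [34, 45] -> pop 34, enqueue [none], visited so far: [15, 7, 31, 4, 8, 21, 37, 3, 13, 16, 34]
  queue [45] -> pop 45, enqueue [none], visited so far: [15, 7, 31, 4, 8, 21, 37, 3, 13, 16, 34, 45]
Result: [15, 7, 31, 4, 8, 21, 37, 3, 13, 16, 34, 45]


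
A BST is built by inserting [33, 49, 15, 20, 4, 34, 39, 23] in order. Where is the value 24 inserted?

Starting tree (level order): [33, 15, 49, 4, 20, 34, None, None, None, None, 23, None, 39]
Insertion path: 33 -> 15 -> 20 -> 23
Result: insert 24 as right child of 23
Final tree (level order): [33, 15, 49, 4, 20, 34, None, None, None, None, 23, None, 39, None, 24]


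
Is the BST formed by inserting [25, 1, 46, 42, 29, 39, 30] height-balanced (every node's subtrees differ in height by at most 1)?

Tree (level-order array): [25, 1, 46, None, None, 42, None, 29, None, None, 39, 30]
Definition: a tree is height-balanced if, at every node, |h(left) - h(right)| <= 1 (empty subtree has height -1).
Bottom-up per-node check:
  node 1: h_left=-1, h_right=-1, diff=0 [OK], height=0
  node 30: h_left=-1, h_right=-1, diff=0 [OK], height=0
  node 39: h_left=0, h_right=-1, diff=1 [OK], height=1
  node 29: h_left=-1, h_right=1, diff=2 [FAIL (|-1-1|=2 > 1)], height=2
  node 42: h_left=2, h_right=-1, diff=3 [FAIL (|2--1|=3 > 1)], height=3
  node 46: h_left=3, h_right=-1, diff=4 [FAIL (|3--1|=4 > 1)], height=4
  node 25: h_left=0, h_right=4, diff=4 [FAIL (|0-4|=4 > 1)], height=5
Node 29 violates the condition: |-1 - 1| = 2 > 1.
Result: Not balanced


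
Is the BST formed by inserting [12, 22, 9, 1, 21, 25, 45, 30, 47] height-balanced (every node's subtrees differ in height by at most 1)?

Tree (level-order array): [12, 9, 22, 1, None, 21, 25, None, None, None, None, None, 45, 30, 47]
Definition: a tree is height-balanced if, at every node, |h(left) - h(right)| <= 1 (empty subtree has height -1).
Bottom-up per-node check:
  node 1: h_left=-1, h_right=-1, diff=0 [OK], height=0
  node 9: h_left=0, h_right=-1, diff=1 [OK], height=1
  node 21: h_left=-1, h_right=-1, diff=0 [OK], height=0
  node 30: h_left=-1, h_right=-1, diff=0 [OK], height=0
  node 47: h_left=-1, h_right=-1, diff=0 [OK], height=0
  node 45: h_left=0, h_right=0, diff=0 [OK], height=1
  node 25: h_left=-1, h_right=1, diff=2 [FAIL (|-1-1|=2 > 1)], height=2
  node 22: h_left=0, h_right=2, diff=2 [FAIL (|0-2|=2 > 1)], height=3
  node 12: h_left=1, h_right=3, diff=2 [FAIL (|1-3|=2 > 1)], height=4
Node 25 violates the condition: |-1 - 1| = 2 > 1.
Result: Not balanced


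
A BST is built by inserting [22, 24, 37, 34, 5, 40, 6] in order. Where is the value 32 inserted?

Starting tree (level order): [22, 5, 24, None, 6, None, 37, None, None, 34, 40]
Insertion path: 22 -> 24 -> 37 -> 34
Result: insert 32 as left child of 34
Final tree (level order): [22, 5, 24, None, 6, None, 37, None, None, 34, 40, 32]


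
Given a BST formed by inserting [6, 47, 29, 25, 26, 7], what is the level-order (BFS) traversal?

Tree insertion order: [6, 47, 29, 25, 26, 7]
Tree (level-order array): [6, None, 47, 29, None, 25, None, 7, 26]
BFS from the root, enqueuing left then right child of each popped node:
  queue [6] -> pop 6, enqueue [47], visited so far: [6]
  queue [47] -> pop 47, enqueue [29], visited so far: [6, 47]
  queue [29] -> pop 29, enqueue [25], visited so far: [6, 47, 29]
  queue [25] -> pop 25, enqueue [7, 26], visited so far: [6, 47, 29, 25]
  queue [7, 26] -> pop 7, enqueue [none], visited so far: [6, 47, 29, 25, 7]
  queue [26] -> pop 26, enqueue [none], visited so far: [6, 47, 29, 25, 7, 26]
Result: [6, 47, 29, 25, 7, 26]


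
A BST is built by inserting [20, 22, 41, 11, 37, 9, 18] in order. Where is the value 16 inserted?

Starting tree (level order): [20, 11, 22, 9, 18, None, 41, None, None, None, None, 37]
Insertion path: 20 -> 11 -> 18
Result: insert 16 as left child of 18
Final tree (level order): [20, 11, 22, 9, 18, None, 41, None, None, 16, None, 37]


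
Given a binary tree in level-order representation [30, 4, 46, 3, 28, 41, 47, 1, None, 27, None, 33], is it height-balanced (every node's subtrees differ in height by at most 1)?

Tree (level-order array): [30, 4, 46, 3, 28, 41, 47, 1, None, 27, None, 33]
Definition: a tree is height-balanced if, at every node, |h(left) - h(right)| <= 1 (empty subtree has height -1).
Bottom-up per-node check:
  node 1: h_left=-1, h_right=-1, diff=0 [OK], height=0
  node 3: h_left=0, h_right=-1, diff=1 [OK], height=1
  node 27: h_left=-1, h_right=-1, diff=0 [OK], height=0
  node 28: h_left=0, h_right=-1, diff=1 [OK], height=1
  node 4: h_left=1, h_right=1, diff=0 [OK], height=2
  node 33: h_left=-1, h_right=-1, diff=0 [OK], height=0
  node 41: h_left=0, h_right=-1, diff=1 [OK], height=1
  node 47: h_left=-1, h_right=-1, diff=0 [OK], height=0
  node 46: h_left=1, h_right=0, diff=1 [OK], height=2
  node 30: h_left=2, h_right=2, diff=0 [OK], height=3
All nodes satisfy the balance condition.
Result: Balanced


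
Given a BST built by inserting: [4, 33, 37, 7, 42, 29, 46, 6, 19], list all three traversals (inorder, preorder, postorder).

Tree insertion order: [4, 33, 37, 7, 42, 29, 46, 6, 19]
Tree (level-order array): [4, None, 33, 7, 37, 6, 29, None, 42, None, None, 19, None, None, 46]
Inorder (L, root, R): [4, 6, 7, 19, 29, 33, 37, 42, 46]
Preorder (root, L, R): [4, 33, 7, 6, 29, 19, 37, 42, 46]
Postorder (L, R, root): [6, 19, 29, 7, 46, 42, 37, 33, 4]


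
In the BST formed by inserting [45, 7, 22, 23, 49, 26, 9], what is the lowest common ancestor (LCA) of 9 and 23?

Tree insertion order: [45, 7, 22, 23, 49, 26, 9]
Tree (level-order array): [45, 7, 49, None, 22, None, None, 9, 23, None, None, None, 26]
In a BST, the LCA of p=9, q=23 is the first node v on the
root-to-leaf path with p <= v <= q (go left if both < v, right if both > v).
Walk from root:
  at 45: both 9 and 23 < 45, go left
  at 7: both 9 and 23 > 7, go right
  at 22: 9 <= 22 <= 23, this is the LCA
LCA = 22


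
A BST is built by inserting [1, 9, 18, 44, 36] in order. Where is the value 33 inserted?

Starting tree (level order): [1, None, 9, None, 18, None, 44, 36]
Insertion path: 1 -> 9 -> 18 -> 44 -> 36
Result: insert 33 as left child of 36
Final tree (level order): [1, None, 9, None, 18, None, 44, 36, None, 33]


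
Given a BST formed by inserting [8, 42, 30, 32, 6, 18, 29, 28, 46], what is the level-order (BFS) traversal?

Tree insertion order: [8, 42, 30, 32, 6, 18, 29, 28, 46]
Tree (level-order array): [8, 6, 42, None, None, 30, 46, 18, 32, None, None, None, 29, None, None, 28]
BFS from the root, enqueuing left then right child of each popped node:
  queue [8] -> pop 8, enqueue [6, 42], visited so far: [8]
  queue [6, 42] -> pop 6, enqueue [none], visited so far: [8, 6]
  queue [42] -> pop 42, enqueue [30, 46], visited so far: [8, 6, 42]
  queue [30, 46] -> pop 30, enqueue [18, 32], visited so far: [8, 6, 42, 30]
  queue [46, 18, 32] -> pop 46, enqueue [none], visited so far: [8, 6, 42, 30, 46]
  queue [18, 32] -> pop 18, enqueue [29], visited so far: [8, 6, 42, 30, 46, 18]
  queue [32, 29] -> pop 32, enqueue [none], visited so far: [8, 6, 42, 30, 46, 18, 32]
  queue [29] -> pop 29, enqueue [28], visited so far: [8, 6, 42, 30, 46, 18, 32, 29]
  queue [28] -> pop 28, enqueue [none], visited so far: [8, 6, 42, 30, 46, 18, 32, 29, 28]
Result: [8, 6, 42, 30, 46, 18, 32, 29, 28]


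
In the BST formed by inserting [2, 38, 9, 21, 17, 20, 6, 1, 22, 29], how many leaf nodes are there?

Tree built from: [2, 38, 9, 21, 17, 20, 6, 1, 22, 29]
Tree (level-order array): [2, 1, 38, None, None, 9, None, 6, 21, None, None, 17, 22, None, 20, None, 29]
Rule: A leaf has 0 children.
Per-node child counts:
  node 2: 2 child(ren)
  node 1: 0 child(ren)
  node 38: 1 child(ren)
  node 9: 2 child(ren)
  node 6: 0 child(ren)
  node 21: 2 child(ren)
  node 17: 1 child(ren)
  node 20: 0 child(ren)
  node 22: 1 child(ren)
  node 29: 0 child(ren)
Matching nodes: [1, 6, 20, 29]
Count of leaf nodes: 4


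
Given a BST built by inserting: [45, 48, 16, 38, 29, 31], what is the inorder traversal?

Tree insertion order: [45, 48, 16, 38, 29, 31]
Tree (level-order array): [45, 16, 48, None, 38, None, None, 29, None, None, 31]
Inorder traversal: [16, 29, 31, 38, 45, 48]


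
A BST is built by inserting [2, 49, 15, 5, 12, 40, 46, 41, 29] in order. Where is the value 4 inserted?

Starting tree (level order): [2, None, 49, 15, None, 5, 40, None, 12, 29, 46, None, None, None, None, 41]
Insertion path: 2 -> 49 -> 15 -> 5
Result: insert 4 as left child of 5
Final tree (level order): [2, None, 49, 15, None, 5, 40, 4, 12, 29, 46, None, None, None, None, None, None, 41]


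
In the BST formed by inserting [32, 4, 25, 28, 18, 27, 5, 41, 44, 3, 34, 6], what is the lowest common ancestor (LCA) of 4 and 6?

Tree insertion order: [32, 4, 25, 28, 18, 27, 5, 41, 44, 3, 34, 6]
Tree (level-order array): [32, 4, 41, 3, 25, 34, 44, None, None, 18, 28, None, None, None, None, 5, None, 27, None, None, 6]
In a BST, the LCA of p=4, q=6 is the first node v on the
root-to-leaf path with p <= v <= q (go left if both < v, right if both > v).
Walk from root:
  at 32: both 4 and 6 < 32, go left
  at 4: 4 <= 4 <= 6, this is the LCA
LCA = 4


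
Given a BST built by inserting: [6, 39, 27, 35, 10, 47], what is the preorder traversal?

Tree insertion order: [6, 39, 27, 35, 10, 47]
Tree (level-order array): [6, None, 39, 27, 47, 10, 35]
Preorder traversal: [6, 39, 27, 10, 35, 47]


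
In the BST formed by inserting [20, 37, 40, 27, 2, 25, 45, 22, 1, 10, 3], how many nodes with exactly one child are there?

Tree built from: [20, 37, 40, 27, 2, 25, 45, 22, 1, 10, 3]
Tree (level-order array): [20, 2, 37, 1, 10, 27, 40, None, None, 3, None, 25, None, None, 45, None, None, 22]
Rule: These are nodes with exactly 1 non-null child.
Per-node child counts:
  node 20: 2 child(ren)
  node 2: 2 child(ren)
  node 1: 0 child(ren)
  node 10: 1 child(ren)
  node 3: 0 child(ren)
  node 37: 2 child(ren)
  node 27: 1 child(ren)
  node 25: 1 child(ren)
  node 22: 0 child(ren)
  node 40: 1 child(ren)
  node 45: 0 child(ren)
Matching nodes: [10, 27, 25, 40]
Count of nodes with exactly one child: 4


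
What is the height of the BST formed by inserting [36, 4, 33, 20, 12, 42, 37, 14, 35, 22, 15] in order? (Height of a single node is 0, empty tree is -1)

Insertion order: [36, 4, 33, 20, 12, 42, 37, 14, 35, 22, 15]
Tree (level-order array): [36, 4, 42, None, 33, 37, None, 20, 35, None, None, 12, 22, None, None, None, 14, None, None, None, 15]
Compute height bottom-up (empty subtree = -1):
  height(15) = 1 + max(-1, -1) = 0
  height(14) = 1 + max(-1, 0) = 1
  height(12) = 1 + max(-1, 1) = 2
  height(22) = 1 + max(-1, -1) = 0
  height(20) = 1 + max(2, 0) = 3
  height(35) = 1 + max(-1, -1) = 0
  height(33) = 1 + max(3, 0) = 4
  height(4) = 1 + max(-1, 4) = 5
  height(37) = 1 + max(-1, -1) = 0
  height(42) = 1 + max(0, -1) = 1
  height(36) = 1 + max(5, 1) = 6
Height = 6


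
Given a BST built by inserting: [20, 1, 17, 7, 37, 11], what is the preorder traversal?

Tree insertion order: [20, 1, 17, 7, 37, 11]
Tree (level-order array): [20, 1, 37, None, 17, None, None, 7, None, None, 11]
Preorder traversal: [20, 1, 17, 7, 11, 37]


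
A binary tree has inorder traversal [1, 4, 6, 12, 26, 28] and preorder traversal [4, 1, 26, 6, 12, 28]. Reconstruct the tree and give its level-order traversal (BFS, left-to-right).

Inorder:  [1, 4, 6, 12, 26, 28]
Preorder: [4, 1, 26, 6, 12, 28]
Algorithm: preorder visits root first, so consume preorder in order;
for each root, split the current inorder slice at that value into
left-subtree inorder and right-subtree inorder, then recurse.
Recursive splits:
  root=4; inorder splits into left=[1], right=[6, 12, 26, 28]
  root=1; inorder splits into left=[], right=[]
  root=26; inorder splits into left=[6, 12], right=[28]
  root=6; inorder splits into left=[], right=[12]
  root=12; inorder splits into left=[], right=[]
  root=28; inorder splits into left=[], right=[]
Reconstructed level-order: [4, 1, 26, 6, 28, 12]


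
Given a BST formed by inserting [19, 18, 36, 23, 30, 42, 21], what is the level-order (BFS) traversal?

Tree insertion order: [19, 18, 36, 23, 30, 42, 21]
Tree (level-order array): [19, 18, 36, None, None, 23, 42, 21, 30]
BFS from the root, enqueuing left then right child of each popped node:
  queue [19] -> pop 19, enqueue [18, 36], visited so far: [19]
  queue [18, 36] -> pop 18, enqueue [none], visited so far: [19, 18]
  queue [36] -> pop 36, enqueue [23, 42], visited so far: [19, 18, 36]
  queue [23, 42] -> pop 23, enqueue [21, 30], visited so far: [19, 18, 36, 23]
  queue [42, 21, 30] -> pop 42, enqueue [none], visited so far: [19, 18, 36, 23, 42]
  queue [21, 30] -> pop 21, enqueue [none], visited so far: [19, 18, 36, 23, 42, 21]
  queue [30] -> pop 30, enqueue [none], visited so far: [19, 18, 36, 23, 42, 21, 30]
Result: [19, 18, 36, 23, 42, 21, 30]


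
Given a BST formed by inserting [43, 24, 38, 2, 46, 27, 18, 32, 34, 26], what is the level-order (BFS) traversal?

Tree insertion order: [43, 24, 38, 2, 46, 27, 18, 32, 34, 26]
Tree (level-order array): [43, 24, 46, 2, 38, None, None, None, 18, 27, None, None, None, 26, 32, None, None, None, 34]
BFS from the root, enqueuing left then right child of each popped node:
  queue [43] -> pop 43, enqueue [24, 46], visited so far: [43]
  queue [24, 46] -> pop 24, enqueue [2, 38], visited so far: [43, 24]
  queue [46, 2, 38] -> pop 46, enqueue [none], visited so far: [43, 24, 46]
  queue [2, 38] -> pop 2, enqueue [18], visited so far: [43, 24, 46, 2]
  queue [38, 18] -> pop 38, enqueue [27], visited so far: [43, 24, 46, 2, 38]
  queue [18, 27] -> pop 18, enqueue [none], visited so far: [43, 24, 46, 2, 38, 18]
  queue [27] -> pop 27, enqueue [26, 32], visited so far: [43, 24, 46, 2, 38, 18, 27]
  queue [26, 32] -> pop 26, enqueue [none], visited so far: [43, 24, 46, 2, 38, 18, 27, 26]
  queue [32] -> pop 32, enqueue [34], visited so far: [43, 24, 46, 2, 38, 18, 27, 26, 32]
  queue [34] -> pop 34, enqueue [none], visited so far: [43, 24, 46, 2, 38, 18, 27, 26, 32, 34]
Result: [43, 24, 46, 2, 38, 18, 27, 26, 32, 34]


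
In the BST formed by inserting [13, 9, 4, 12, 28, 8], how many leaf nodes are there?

Tree built from: [13, 9, 4, 12, 28, 8]
Tree (level-order array): [13, 9, 28, 4, 12, None, None, None, 8]
Rule: A leaf has 0 children.
Per-node child counts:
  node 13: 2 child(ren)
  node 9: 2 child(ren)
  node 4: 1 child(ren)
  node 8: 0 child(ren)
  node 12: 0 child(ren)
  node 28: 0 child(ren)
Matching nodes: [8, 12, 28]
Count of leaf nodes: 3


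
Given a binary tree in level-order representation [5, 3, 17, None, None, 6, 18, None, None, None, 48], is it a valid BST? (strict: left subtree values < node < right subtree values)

Level-order array: [5, 3, 17, None, None, 6, 18, None, None, None, 48]
Validate using subtree bounds (lo, hi): at each node, require lo < value < hi,
then recurse left with hi=value and right with lo=value.
Preorder trace (stopping at first violation):
  at node 5 with bounds (-inf, +inf): OK
  at node 3 with bounds (-inf, 5): OK
  at node 17 with bounds (5, +inf): OK
  at node 6 with bounds (5, 17): OK
  at node 18 with bounds (17, +inf): OK
  at node 48 with bounds (18, +inf): OK
No violation found at any node.
Result: Valid BST


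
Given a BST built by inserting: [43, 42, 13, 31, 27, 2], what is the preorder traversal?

Tree insertion order: [43, 42, 13, 31, 27, 2]
Tree (level-order array): [43, 42, None, 13, None, 2, 31, None, None, 27]
Preorder traversal: [43, 42, 13, 2, 31, 27]


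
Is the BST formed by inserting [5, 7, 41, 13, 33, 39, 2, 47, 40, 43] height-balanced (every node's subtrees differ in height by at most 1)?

Tree (level-order array): [5, 2, 7, None, None, None, 41, 13, 47, None, 33, 43, None, None, 39, None, None, None, 40]
Definition: a tree is height-balanced if, at every node, |h(left) - h(right)| <= 1 (empty subtree has height -1).
Bottom-up per-node check:
  node 2: h_left=-1, h_right=-1, diff=0 [OK], height=0
  node 40: h_left=-1, h_right=-1, diff=0 [OK], height=0
  node 39: h_left=-1, h_right=0, diff=1 [OK], height=1
  node 33: h_left=-1, h_right=1, diff=2 [FAIL (|-1-1|=2 > 1)], height=2
  node 13: h_left=-1, h_right=2, diff=3 [FAIL (|-1-2|=3 > 1)], height=3
  node 43: h_left=-1, h_right=-1, diff=0 [OK], height=0
  node 47: h_left=0, h_right=-1, diff=1 [OK], height=1
  node 41: h_left=3, h_right=1, diff=2 [FAIL (|3-1|=2 > 1)], height=4
  node 7: h_left=-1, h_right=4, diff=5 [FAIL (|-1-4|=5 > 1)], height=5
  node 5: h_left=0, h_right=5, diff=5 [FAIL (|0-5|=5 > 1)], height=6
Node 33 violates the condition: |-1 - 1| = 2 > 1.
Result: Not balanced


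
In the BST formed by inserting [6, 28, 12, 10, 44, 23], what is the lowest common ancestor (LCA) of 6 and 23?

Tree insertion order: [6, 28, 12, 10, 44, 23]
Tree (level-order array): [6, None, 28, 12, 44, 10, 23]
In a BST, the LCA of p=6, q=23 is the first node v on the
root-to-leaf path with p <= v <= q (go left if both < v, right if both > v).
Walk from root:
  at 6: 6 <= 6 <= 23, this is the LCA
LCA = 6


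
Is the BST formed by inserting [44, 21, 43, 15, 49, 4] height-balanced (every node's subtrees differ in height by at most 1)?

Tree (level-order array): [44, 21, 49, 15, 43, None, None, 4]
Definition: a tree is height-balanced if, at every node, |h(left) - h(right)| <= 1 (empty subtree has height -1).
Bottom-up per-node check:
  node 4: h_left=-1, h_right=-1, diff=0 [OK], height=0
  node 15: h_left=0, h_right=-1, diff=1 [OK], height=1
  node 43: h_left=-1, h_right=-1, diff=0 [OK], height=0
  node 21: h_left=1, h_right=0, diff=1 [OK], height=2
  node 49: h_left=-1, h_right=-1, diff=0 [OK], height=0
  node 44: h_left=2, h_right=0, diff=2 [FAIL (|2-0|=2 > 1)], height=3
Node 44 violates the condition: |2 - 0| = 2 > 1.
Result: Not balanced
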